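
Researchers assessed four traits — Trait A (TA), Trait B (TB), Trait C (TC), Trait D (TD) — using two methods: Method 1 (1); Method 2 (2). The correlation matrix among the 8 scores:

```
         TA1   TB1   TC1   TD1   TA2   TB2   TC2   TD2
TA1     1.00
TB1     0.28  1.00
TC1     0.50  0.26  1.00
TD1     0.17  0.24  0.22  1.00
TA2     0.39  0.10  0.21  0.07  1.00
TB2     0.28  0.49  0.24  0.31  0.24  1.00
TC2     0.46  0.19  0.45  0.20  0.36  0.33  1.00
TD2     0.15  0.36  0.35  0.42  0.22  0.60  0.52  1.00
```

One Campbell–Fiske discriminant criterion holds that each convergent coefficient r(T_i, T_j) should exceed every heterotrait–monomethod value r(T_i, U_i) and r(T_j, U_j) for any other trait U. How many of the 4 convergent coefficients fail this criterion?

4

Checking each validity diagonal entry against its comparison values:
TA (methods 1·2): 0.39 vs {0.28, 0.24, 0.50, 0.36, 0.17, 0.22} → fail.
TB (methods 1·2): 0.49 vs {0.28, 0.24, 0.26, 0.33, 0.24, 0.60} → fail.
TC (methods 1·2): 0.45 vs {0.50, 0.36, 0.26, 0.33, 0.22, 0.52} → fail.
TD (methods 1·2): 0.42 vs {0.17, 0.22, 0.24, 0.60, 0.22, 0.52} → fail.
4 of 4 fail.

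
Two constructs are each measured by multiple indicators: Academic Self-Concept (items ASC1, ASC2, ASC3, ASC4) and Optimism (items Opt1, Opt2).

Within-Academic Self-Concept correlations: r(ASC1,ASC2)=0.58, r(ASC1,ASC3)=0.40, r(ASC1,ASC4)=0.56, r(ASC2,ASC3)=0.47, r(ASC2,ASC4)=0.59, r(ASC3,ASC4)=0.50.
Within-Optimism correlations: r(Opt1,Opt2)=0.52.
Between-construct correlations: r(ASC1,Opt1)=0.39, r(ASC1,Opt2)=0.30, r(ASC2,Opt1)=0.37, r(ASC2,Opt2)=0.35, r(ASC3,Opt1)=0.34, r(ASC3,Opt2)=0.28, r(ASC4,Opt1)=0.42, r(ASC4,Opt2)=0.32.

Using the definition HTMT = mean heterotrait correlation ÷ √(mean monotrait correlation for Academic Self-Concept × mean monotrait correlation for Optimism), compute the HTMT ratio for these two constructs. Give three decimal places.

Mean between = 2.77/8 = 0.3463.
Mean within-ASC = 3.10/6 = 0.5167; mean within-Opt = 0.52/1 = 0.5200.
Geometric mean = √(0.5167 × 0.5200) = 0.5183.
HTMT = 0.3463 / 0.5183 = 0.668.

0.668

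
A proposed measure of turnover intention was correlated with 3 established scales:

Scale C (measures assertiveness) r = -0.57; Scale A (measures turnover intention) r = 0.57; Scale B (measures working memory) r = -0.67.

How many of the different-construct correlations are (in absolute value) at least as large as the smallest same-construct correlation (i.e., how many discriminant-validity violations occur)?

Convergent (same construct = turnover intention): Scale A.
Smallest convergent = 0.57. Discriminant |r|: 0.57, 0.67; count ≥ 0.57 → 2.

2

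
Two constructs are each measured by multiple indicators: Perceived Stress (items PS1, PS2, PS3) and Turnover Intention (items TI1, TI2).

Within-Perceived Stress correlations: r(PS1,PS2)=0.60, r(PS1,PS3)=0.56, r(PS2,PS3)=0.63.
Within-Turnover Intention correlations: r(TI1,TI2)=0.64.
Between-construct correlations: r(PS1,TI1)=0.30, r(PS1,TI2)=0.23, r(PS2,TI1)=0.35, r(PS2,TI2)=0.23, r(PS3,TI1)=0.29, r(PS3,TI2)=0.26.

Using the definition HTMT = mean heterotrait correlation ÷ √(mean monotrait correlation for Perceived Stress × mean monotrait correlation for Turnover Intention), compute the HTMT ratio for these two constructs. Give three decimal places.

Between-construct mean = 1.66/6 = 0.2767.
Mean within-PS = 1.79/3 = 0.5967; mean within-TI = 0.64/1 = 0.6400.
Geometric mean = √(0.5967 × 0.6400) = 0.6180.
HTMT = 0.2767 / 0.6180 = 0.448.

0.448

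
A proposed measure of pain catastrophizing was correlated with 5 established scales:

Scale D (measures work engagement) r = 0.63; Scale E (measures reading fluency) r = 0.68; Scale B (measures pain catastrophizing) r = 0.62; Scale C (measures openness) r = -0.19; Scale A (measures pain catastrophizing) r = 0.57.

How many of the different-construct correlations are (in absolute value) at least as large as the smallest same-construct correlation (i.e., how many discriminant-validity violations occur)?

2

Convergent (same construct = pain catastrophizing): Scale B, Scale A.
Smallest convergent = 0.57. Discriminant |r|: 0.63, 0.68, 0.19; count ≥ 0.57 → 2.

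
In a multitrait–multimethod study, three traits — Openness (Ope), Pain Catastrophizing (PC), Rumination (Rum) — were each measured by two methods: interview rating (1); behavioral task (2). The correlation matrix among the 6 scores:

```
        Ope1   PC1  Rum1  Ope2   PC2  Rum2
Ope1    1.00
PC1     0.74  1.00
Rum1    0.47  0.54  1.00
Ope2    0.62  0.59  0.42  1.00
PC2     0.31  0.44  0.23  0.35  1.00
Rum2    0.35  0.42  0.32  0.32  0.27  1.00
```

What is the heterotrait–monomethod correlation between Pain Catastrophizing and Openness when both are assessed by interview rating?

Different traits, same method: r(PC1, Ope1) = 0.74.

0.74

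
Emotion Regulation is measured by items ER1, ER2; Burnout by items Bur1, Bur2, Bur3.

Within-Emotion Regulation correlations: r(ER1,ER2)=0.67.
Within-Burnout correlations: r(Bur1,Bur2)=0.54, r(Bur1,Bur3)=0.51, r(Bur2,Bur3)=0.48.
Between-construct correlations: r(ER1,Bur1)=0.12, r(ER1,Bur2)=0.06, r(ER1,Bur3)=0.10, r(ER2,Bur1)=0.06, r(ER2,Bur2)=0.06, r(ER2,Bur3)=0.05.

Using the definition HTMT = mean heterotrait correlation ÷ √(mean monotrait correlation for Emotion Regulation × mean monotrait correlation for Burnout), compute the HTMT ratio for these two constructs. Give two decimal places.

0.13

Mean between = 0.45/6 = 0.0750.
Mean within-ER = 0.67/1 = 0.6700; mean within-Bur = 1.53/3 = 0.5100.
Geometric mean = √(0.6700 × 0.5100) = 0.5846.
HTMT = 0.0750 / 0.5846 = 0.13.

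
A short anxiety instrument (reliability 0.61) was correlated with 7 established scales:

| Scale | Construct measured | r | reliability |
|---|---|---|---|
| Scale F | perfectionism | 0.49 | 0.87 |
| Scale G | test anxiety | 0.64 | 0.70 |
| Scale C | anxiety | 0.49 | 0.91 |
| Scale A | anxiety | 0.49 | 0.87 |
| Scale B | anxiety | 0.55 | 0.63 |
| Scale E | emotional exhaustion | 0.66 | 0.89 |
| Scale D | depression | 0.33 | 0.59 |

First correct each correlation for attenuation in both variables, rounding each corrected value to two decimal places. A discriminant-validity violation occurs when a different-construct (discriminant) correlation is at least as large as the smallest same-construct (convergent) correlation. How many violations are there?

3

Disattenuated r (r / √(r_scale · r_new)):
  Scale F (disc): 0.49 / √(0.87·0.61) = 0.67
  Scale G (disc): 0.64 / √(0.70·0.61) = 0.98
  Scale C (conv): 0.49 / √(0.91·0.61) = 0.66
  Scale A (conv): 0.49 / √(0.87·0.61) = 0.67
  Scale B (conv): 0.55 / √(0.63·0.61) = 0.89
  Scale E (disc): 0.66 / √(0.89·0.61) = 0.90
  Scale D (disc): 0.33 / √(0.59·0.61) = 0.55
Smallest convergent = 0.66. Discriminant values: 0.67, 0.98, 0.90, 0.55; count ≥ 0.66 → 3.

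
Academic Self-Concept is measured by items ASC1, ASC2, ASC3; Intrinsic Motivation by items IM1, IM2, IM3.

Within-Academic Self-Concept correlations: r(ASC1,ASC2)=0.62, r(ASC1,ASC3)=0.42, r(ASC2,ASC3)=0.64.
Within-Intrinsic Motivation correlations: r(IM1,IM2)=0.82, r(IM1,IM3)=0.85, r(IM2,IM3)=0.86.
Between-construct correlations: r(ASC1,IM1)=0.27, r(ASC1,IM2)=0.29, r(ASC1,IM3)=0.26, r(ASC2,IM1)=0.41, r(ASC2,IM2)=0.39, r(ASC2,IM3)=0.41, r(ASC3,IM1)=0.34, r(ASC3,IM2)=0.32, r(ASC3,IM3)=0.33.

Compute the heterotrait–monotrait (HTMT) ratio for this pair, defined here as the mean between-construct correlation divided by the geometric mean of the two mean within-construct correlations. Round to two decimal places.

Mean heterotrait r = 3.02/9 = 0.3356.
Mean within-ASC = 1.68/3 = 0.5600; mean within-IM = 2.53/3 = 0.8433.
Geometric mean = √(0.5600 × 0.8433) = 0.6872.
HTMT = 0.3356 / 0.6872 = 0.49.

0.49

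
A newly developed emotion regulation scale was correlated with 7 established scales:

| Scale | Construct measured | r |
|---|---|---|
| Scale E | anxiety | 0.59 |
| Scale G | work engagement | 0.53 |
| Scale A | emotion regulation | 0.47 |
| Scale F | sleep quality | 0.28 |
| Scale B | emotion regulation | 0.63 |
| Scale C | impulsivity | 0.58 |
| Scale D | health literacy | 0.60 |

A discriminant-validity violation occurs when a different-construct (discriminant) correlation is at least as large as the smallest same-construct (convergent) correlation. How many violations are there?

Convergent (same construct = emotion regulation): Scale A, Scale B.
Smallest convergent = 0.47. Discriminant values: 0.59, 0.53, 0.28, 0.58, 0.60; count ≥ 0.47 → 4.

4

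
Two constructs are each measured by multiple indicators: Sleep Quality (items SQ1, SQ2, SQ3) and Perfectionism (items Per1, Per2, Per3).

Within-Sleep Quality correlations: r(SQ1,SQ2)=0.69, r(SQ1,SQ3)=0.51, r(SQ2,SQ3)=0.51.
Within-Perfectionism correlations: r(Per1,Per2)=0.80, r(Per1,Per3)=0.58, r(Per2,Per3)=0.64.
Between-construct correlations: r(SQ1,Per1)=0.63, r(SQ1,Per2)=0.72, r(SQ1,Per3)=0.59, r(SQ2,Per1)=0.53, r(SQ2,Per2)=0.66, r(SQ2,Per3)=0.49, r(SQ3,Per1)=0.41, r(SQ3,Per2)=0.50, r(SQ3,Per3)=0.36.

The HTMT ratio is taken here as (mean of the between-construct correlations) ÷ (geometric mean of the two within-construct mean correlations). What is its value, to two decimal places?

Between-construct mean = 4.89/9 = 0.5433.
Mean within-SQ = 1.71/3 = 0.5700; mean within-Per = 2.02/3 = 0.6733.
Geometric mean = √(0.5700 × 0.6733) = 0.6195.
HTMT = 0.5433 / 0.6195 = 0.88.

0.88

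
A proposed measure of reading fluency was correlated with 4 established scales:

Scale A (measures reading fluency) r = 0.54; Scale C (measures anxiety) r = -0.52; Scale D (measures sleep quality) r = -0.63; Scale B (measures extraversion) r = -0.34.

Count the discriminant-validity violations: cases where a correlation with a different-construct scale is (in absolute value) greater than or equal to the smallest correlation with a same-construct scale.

Convergent (same construct = reading fluency): Scale A.
Smallest convergent = 0.54. Discriminant |r|: 0.52, 0.63, 0.34; count ≥ 0.54 → 1.

1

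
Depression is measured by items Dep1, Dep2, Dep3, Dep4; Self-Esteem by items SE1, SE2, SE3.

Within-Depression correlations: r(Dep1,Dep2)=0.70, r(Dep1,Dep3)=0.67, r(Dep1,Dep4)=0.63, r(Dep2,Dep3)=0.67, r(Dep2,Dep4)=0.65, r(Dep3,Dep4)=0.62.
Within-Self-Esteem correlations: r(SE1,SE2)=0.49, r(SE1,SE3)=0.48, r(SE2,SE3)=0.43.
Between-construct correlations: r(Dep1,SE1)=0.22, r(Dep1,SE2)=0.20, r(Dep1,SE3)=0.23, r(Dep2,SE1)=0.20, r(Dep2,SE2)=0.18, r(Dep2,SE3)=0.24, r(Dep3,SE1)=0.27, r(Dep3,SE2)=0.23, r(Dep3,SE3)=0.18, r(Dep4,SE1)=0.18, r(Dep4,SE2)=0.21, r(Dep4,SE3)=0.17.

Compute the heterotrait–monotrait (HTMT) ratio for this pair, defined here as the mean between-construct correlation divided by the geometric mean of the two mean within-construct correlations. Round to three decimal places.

0.378

Between-construct mean = 2.51/12 = 0.2092.
Mean within-Dep = 3.94/6 = 0.6567; mean within-SE = 1.40/3 = 0.4667.
Geometric mean = √(0.6567 × 0.4667) = 0.5536.
HTMT = 0.2092 / 0.5536 = 0.378.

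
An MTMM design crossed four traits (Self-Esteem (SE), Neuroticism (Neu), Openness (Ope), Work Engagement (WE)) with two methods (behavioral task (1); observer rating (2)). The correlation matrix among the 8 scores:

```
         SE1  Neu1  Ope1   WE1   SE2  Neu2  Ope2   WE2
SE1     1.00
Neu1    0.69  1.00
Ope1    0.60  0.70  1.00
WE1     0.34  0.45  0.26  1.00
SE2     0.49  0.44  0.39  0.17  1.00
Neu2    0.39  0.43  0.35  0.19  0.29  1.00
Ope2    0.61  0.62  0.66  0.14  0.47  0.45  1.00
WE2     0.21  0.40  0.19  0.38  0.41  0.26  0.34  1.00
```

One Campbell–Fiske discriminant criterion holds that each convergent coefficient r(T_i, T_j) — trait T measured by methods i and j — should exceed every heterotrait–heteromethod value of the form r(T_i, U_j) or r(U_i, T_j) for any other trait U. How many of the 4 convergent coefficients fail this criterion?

3

Checking each validity diagonal entry against its comparison values:
SE (methods 1·2): 0.49 vs {0.39, 0.44, 0.61, 0.39, 0.21, 0.17} → fail.
Neu (methods 1·2): 0.43 vs {0.44, 0.39, 0.62, 0.35, 0.40, 0.19} → fail.
Ope (methods 1·2): 0.66 vs {0.39, 0.61, 0.35, 0.62, 0.19, 0.14} → pass.
WE (methods 1·2): 0.38 vs {0.17, 0.21, 0.19, 0.40, 0.14, 0.19} → fail.
3 of 4 fail.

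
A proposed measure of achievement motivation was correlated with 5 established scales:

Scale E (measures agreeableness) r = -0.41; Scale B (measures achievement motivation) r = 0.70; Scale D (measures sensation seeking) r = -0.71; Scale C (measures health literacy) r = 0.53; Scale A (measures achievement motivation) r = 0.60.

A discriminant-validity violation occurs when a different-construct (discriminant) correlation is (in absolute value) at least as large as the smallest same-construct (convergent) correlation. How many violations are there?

Convergent (same construct = achievement motivation): Scale B, Scale A.
Smallest convergent = 0.60. Discriminant |r|: 0.41, 0.71, 0.53; count ≥ 0.60 → 1.

1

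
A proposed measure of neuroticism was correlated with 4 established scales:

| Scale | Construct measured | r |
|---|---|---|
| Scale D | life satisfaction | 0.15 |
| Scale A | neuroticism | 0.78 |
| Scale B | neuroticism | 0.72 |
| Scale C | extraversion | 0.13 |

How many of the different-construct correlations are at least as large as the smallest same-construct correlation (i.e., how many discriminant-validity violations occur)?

0

Convergent (same construct = neuroticism): Scale A, Scale B.
Smallest convergent = 0.72. Discriminant values: 0.15, 0.13; count ≥ 0.72 → 0.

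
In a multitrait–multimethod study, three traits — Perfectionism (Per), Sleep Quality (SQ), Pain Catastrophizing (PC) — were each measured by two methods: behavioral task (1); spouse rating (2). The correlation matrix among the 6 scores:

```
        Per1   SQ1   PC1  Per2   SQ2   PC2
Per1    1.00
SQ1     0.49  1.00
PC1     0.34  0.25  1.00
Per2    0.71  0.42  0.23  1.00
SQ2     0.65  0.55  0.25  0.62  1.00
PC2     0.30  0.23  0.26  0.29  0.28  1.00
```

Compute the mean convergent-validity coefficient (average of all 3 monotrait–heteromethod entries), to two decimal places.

Convergent values: 0.71, 0.55, 0.26; mean = 1.52/3 = 0.51.

0.51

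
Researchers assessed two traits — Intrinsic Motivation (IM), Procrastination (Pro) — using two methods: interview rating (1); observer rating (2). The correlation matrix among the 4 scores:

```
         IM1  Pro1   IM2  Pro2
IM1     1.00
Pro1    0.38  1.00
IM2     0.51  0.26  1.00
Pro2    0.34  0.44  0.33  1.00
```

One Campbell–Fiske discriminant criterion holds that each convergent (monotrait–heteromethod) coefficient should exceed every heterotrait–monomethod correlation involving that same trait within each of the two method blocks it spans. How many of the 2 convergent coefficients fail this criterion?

0

Checking each validity diagonal entry against its comparison values:
IM (methods 1·2): 0.51 vs {0.38, 0.33} → pass.
Pro (methods 1·2): 0.44 vs {0.38, 0.33} → pass.
0 of 2 fail.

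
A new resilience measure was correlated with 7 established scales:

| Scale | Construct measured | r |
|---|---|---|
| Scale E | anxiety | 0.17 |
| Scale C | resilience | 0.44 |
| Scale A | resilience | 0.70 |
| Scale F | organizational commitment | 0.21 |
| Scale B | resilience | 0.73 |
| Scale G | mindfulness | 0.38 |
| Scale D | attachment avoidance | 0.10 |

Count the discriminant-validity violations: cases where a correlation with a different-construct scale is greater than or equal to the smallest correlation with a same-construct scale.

0

Convergent (same construct = resilience): Scale C, Scale A, Scale B.
Smallest convergent = 0.44. Discriminant values: 0.17, 0.21, 0.38, 0.10; count ≥ 0.44 → 0.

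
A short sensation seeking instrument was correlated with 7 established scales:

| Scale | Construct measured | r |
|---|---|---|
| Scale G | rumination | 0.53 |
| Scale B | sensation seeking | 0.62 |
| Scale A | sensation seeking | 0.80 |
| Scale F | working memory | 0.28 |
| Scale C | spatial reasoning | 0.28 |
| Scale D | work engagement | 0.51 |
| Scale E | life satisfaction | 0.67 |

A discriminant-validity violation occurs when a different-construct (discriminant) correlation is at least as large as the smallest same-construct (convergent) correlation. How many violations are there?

Convergent (same construct = sensation seeking): Scale B, Scale A.
Smallest convergent = 0.62. Discriminant values: 0.53, 0.28, 0.28, 0.51, 0.67; count ≥ 0.62 → 1.

1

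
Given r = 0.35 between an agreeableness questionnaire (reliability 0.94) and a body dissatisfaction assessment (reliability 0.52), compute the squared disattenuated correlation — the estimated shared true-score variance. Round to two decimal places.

Disattenuated r = 0.35 / √(0.94 × 0.52) = 0.35 / 0.6991 = 0.5006.
Shared true-score variance = 0.5006² = 0.2506 ≈ 0.25.

0.25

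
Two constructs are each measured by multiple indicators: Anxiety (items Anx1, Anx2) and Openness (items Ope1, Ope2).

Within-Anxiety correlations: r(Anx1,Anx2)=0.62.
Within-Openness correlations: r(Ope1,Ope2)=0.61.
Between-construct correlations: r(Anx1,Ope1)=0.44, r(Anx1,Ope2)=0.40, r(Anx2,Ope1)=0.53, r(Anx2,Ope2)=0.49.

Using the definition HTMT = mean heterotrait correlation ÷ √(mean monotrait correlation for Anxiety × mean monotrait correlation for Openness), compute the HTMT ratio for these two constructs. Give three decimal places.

0.756

Between-construct mean = 1.86/4 = 0.4650.
Mean within-Anx = 0.62/1 = 0.6200; mean within-Ope = 0.61/1 = 0.6100.
Geometric mean = √(0.6200 × 0.6100) = 0.6150.
HTMT = 0.4650 / 0.6150 = 0.756.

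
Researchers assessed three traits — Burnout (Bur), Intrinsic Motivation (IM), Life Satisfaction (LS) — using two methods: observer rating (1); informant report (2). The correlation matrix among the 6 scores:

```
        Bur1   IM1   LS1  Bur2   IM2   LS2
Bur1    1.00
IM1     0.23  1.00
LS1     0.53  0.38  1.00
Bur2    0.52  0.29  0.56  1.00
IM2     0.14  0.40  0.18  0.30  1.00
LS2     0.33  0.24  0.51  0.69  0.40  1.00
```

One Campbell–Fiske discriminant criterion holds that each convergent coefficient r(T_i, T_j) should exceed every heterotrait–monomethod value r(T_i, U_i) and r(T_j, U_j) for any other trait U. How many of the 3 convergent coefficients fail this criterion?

3

Checking each validity diagonal entry against its comparison values:
Bur (methods 1·2): 0.52 vs {0.23, 0.30, 0.53, 0.69} → fail.
IM (methods 1·2): 0.40 vs {0.23, 0.30, 0.38, 0.40} → fail.
LS (methods 1·2): 0.51 vs {0.53, 0.69, 0.38, 0.40} → fail.
3 of 3 fail.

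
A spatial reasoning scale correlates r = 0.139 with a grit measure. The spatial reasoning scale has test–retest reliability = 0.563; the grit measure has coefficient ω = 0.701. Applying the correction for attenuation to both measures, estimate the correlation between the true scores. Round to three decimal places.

0.221

r_true = r_obs / √(r_xx · r_yy) = 0.139 / √(0.563 × 0.701) = 0.139 / √0.394663 = 0.139 / 0.6282 ≈ 0.221.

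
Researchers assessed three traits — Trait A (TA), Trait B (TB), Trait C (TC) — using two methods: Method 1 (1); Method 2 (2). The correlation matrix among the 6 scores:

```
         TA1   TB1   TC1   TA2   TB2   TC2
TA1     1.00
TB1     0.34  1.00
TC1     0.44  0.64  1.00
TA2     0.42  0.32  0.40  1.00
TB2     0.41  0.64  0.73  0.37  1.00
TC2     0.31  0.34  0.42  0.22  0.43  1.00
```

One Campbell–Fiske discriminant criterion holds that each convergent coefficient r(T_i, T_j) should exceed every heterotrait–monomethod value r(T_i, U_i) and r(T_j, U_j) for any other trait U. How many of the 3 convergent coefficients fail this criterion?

3

Each convergent coefficient versus the relevant comparison correlations:
TA (methods 1·2): 0.42 vs {0.34, 0.37, 0.44, 0.22} → fail.
TB (methods 1·2): 0.64 vs {0.34, 0.37, 0.64, 0.43} → fail.
TC (methods 1·2): 0.42 vs {0.44, 0.22, 0.64, 0.43} → fail.
3 of 3 fail.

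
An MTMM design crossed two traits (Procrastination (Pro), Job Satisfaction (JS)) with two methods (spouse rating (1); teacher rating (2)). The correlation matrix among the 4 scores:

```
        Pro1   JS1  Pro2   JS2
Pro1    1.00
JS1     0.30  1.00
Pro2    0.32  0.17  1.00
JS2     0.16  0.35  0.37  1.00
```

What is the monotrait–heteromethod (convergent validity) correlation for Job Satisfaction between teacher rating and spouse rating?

0.35

Same trait (JS), different methods: r(JS2, JS1) = 0.35.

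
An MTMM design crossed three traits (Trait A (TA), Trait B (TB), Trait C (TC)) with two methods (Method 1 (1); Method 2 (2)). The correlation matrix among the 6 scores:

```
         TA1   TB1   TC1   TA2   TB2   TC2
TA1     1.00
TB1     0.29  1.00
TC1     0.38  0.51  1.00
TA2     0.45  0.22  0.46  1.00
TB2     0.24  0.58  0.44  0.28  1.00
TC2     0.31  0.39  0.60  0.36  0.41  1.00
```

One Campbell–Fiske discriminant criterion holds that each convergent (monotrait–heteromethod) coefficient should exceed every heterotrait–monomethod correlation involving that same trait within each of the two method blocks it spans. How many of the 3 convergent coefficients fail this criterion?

0

Convergent coefficients and their comparison sets:
TA (methods 1·2): 0.45 vs {0.29, 0.28, 0.38, 0.36} → pass.
TB (methods 1·2): 0.58 vs {0.29, 0.28, 0.51, 0.41} → pass.
TC (methods 1·2): 0.60 vs {0.38, 0.36, 0.51, 0.41} → pass.
0 of 3 fail.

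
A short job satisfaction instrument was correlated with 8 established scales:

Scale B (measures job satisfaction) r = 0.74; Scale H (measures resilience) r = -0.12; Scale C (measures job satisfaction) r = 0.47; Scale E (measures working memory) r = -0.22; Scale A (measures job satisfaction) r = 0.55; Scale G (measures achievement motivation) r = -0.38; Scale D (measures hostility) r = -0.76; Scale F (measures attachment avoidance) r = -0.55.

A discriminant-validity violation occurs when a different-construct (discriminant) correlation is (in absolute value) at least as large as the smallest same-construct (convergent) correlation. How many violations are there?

Convergent (same construct = job satisfaction): Scale B, Scale C, Scale A.
Smallest convergent = 0.47. Discriminant |r|: 0.12, 0.22, 0.38, 0.76, 0.55; count ≥ 0.47 → 2.

2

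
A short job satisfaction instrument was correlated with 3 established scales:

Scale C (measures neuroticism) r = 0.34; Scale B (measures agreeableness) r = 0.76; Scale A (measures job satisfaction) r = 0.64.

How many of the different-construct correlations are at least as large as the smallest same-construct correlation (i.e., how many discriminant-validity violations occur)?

1

Convergent (same construct = job satisfaction): Scale A.
Smallest convergent = 0.64. Discriminant values: 0.34, 0.76; count ≥ 0.64 → 1.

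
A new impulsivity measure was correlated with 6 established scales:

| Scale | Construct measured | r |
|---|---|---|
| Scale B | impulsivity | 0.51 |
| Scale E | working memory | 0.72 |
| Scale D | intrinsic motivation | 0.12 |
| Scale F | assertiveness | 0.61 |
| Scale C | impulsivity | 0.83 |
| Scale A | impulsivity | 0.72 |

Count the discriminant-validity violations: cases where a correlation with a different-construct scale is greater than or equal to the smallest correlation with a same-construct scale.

Convergent (same construct = impulsivity): Scale B, Scale C, Scale A.
Smallest convergent = 0.51. Discriminant values: 0.72, 0.12, 0.61; count ≥ 0.51 → 2.

2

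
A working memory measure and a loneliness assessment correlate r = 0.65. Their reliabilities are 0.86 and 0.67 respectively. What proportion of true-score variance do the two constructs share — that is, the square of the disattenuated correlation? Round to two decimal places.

Disattenuated r = 0.65 / √(0.86 × 0.67) = 0.65 / 0.7591 = 0.8563.
Shared true-score variance = 0.8563² = 0.7332 ≈ 0.73.

0.73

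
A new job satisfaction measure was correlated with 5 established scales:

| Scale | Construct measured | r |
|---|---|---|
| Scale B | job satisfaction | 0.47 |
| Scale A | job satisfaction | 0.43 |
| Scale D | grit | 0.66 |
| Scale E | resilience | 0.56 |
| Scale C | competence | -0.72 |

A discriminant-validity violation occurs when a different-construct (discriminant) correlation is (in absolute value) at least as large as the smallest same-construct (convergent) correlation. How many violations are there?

Convergent (same construct = job satisfaction): Scale B, Scale A.
Smallest convergent = 0.43. Discriminant |r|: 0.66, 0.56, 0.72; count ≥ 0.43 → 3.

3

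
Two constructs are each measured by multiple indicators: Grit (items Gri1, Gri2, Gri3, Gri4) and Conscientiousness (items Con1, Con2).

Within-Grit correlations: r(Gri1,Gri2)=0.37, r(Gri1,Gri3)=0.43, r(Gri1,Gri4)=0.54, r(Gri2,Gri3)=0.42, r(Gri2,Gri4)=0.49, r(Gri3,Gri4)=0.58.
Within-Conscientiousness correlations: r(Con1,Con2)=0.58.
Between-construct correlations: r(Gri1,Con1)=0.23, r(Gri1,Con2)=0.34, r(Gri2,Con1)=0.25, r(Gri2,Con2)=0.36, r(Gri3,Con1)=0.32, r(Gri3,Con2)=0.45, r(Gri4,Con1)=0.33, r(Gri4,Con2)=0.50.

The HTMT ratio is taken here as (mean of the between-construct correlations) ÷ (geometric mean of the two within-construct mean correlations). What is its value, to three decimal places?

Mean heterotrait r = 2.78/8 = 0.3475.
Mean within-Gri = 2.83/6 = 0.4717; mean within-Con = 0.58/1 = 0.5800.
Geometric mean = √(0.4717 × 0.5800) = 0.5231.
HTMT = 0.3475 / 0.5231 = 0.664.

0.664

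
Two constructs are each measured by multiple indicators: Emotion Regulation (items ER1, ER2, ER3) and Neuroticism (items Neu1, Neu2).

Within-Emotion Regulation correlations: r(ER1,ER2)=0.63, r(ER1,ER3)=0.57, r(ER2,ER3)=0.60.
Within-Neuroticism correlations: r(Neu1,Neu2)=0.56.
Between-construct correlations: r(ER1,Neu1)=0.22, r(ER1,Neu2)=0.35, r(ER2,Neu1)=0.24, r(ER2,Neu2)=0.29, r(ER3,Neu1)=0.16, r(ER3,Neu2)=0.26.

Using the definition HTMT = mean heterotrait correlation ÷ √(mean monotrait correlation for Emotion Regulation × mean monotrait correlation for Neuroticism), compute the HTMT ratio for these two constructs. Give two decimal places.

Between-construct mean = 1.52/6 = 0.2533.
Mean within-ER = 1.80/3 = 0.6000; mean within-Neu = 0.56/1 = 0.5600.
Geometric mean = √(0.6000 × 0.5600) = 0.5797.
HTMT = 0.2533 / 0.5797 = 0.44.

0.44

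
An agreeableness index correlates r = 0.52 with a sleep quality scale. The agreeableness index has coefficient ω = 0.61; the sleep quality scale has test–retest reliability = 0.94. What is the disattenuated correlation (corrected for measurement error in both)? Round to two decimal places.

r_true = r_obs / √(r_xx · r_yy) = 0.52 / √(0.61 × 0.94) = 0.52 / √0.5734 = 0.52 / 0.7572 ≈ 0.69.

0.69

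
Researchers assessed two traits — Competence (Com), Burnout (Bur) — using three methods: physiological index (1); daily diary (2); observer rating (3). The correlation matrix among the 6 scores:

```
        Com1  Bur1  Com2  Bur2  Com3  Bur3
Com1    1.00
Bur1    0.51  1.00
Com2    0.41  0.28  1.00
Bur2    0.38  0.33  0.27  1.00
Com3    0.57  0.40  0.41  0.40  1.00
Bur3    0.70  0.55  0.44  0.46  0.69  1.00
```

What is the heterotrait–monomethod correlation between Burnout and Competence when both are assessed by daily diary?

0.27

Different traits, same method: r(Bur2, Com2) = 0.27.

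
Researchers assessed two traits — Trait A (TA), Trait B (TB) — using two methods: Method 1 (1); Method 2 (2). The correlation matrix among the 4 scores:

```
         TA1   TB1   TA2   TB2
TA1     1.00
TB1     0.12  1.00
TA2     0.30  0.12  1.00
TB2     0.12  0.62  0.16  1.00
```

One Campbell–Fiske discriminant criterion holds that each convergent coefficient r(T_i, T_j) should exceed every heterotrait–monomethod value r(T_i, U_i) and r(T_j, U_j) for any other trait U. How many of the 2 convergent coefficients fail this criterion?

0

Each convergent coefficient versus the relevant comparison correlations:
TA (methods 1·2): 0.30 vs {0.12, 0.16} → pass.
TB (methods 1·2): 0.62 vs {0.12, 0.16} → pass.
0 of 2 fail.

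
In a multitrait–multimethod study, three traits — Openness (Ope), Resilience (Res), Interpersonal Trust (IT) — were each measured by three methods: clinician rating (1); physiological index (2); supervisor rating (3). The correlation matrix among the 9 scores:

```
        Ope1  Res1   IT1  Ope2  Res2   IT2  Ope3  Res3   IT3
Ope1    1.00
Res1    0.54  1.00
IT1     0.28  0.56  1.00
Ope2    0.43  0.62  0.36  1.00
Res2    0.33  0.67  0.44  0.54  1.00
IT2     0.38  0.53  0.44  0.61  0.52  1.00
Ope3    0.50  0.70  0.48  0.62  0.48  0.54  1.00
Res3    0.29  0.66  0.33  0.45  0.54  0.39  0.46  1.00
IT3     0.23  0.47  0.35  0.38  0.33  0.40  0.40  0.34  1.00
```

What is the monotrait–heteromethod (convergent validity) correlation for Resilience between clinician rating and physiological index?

0.67

Same trait (Res), different methods: r(Res1, Res2) = 0.67.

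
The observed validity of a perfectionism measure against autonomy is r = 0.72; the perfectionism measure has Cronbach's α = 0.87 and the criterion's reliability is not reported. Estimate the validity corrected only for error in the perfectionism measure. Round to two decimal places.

Single correction: r_c = r_obs / √r_xx = 0.72 / √0.87 = 0.72 / 0.9327 ≈ 0.77.

0.77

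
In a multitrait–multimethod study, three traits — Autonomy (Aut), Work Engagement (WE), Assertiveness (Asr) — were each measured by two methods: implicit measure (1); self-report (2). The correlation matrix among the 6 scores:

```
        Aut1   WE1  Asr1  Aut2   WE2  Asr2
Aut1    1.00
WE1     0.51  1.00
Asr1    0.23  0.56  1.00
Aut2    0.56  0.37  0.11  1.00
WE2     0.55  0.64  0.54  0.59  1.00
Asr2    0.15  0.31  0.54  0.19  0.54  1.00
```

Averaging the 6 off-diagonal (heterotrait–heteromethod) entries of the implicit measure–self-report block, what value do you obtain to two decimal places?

HTHM values (method 1 × method 2): 0.55, 0.15, 0.37, 0.31, 0.11, 0.54; mean = 2.03/6 = 0.34.

0.34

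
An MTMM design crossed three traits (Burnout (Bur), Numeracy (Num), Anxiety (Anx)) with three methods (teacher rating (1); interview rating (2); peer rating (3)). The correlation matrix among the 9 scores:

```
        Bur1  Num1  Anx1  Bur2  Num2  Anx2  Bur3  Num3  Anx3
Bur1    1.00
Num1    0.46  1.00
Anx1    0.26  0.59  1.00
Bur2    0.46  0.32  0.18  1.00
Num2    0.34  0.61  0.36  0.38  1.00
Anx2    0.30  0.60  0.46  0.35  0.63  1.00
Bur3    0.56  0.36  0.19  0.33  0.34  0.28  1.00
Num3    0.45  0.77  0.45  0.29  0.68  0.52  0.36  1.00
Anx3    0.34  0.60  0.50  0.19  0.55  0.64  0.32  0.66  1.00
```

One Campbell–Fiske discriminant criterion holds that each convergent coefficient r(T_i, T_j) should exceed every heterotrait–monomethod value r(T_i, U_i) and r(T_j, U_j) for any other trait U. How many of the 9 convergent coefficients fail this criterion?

6

Convergent coefficients and their comparison sets:
Bur (methods 1·2): 0.46 vs {0.46, 0.38, 0.26, 0.35} → fail.
Bur (methods 1·3): 0.56 vs {0.46, 0.36, 0.26, 0.32} → pass.
Bur (methods 2·3): 0.33 vs {0.38, 0.36, 0.35, 0.32} → fail.
Num (methods 1·2): 0.61 vs {0.46, 0.38, 0.59, 0.63} → fail.
Num (methods 1·3): 0.77 vs {0.46, 0.36, 0.59, 0.66} → pass.
Num (methods 2·3): 0.68 vs {0.38, 0.36, 0.63, 0.66} → pass.
Anx (methods 1·2): 0.46 vs {0.26, 0.35, 0.59, 0.63} → fail.
Anx (methods 1·3): 0.50 vs {0.26, 0.32, 0.59, 0.66} → fail.
Anx (methods 2·3): 0.64 vs {0.35, 0.32, 0.63, 0.66} → fail.
6 of 9 fail.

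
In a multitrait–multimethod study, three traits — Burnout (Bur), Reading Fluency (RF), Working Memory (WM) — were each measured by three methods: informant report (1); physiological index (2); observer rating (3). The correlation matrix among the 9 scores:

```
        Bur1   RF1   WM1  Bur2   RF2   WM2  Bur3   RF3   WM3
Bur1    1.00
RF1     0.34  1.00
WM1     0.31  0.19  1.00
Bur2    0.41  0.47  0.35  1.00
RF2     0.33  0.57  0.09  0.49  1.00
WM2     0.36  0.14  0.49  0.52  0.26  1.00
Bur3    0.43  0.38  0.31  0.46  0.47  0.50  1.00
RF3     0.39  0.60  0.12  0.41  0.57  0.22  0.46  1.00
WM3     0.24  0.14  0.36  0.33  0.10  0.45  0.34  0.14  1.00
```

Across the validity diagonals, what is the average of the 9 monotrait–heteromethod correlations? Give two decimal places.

0.48

Convergent values: 0.41, 0.43, 0.46, 0.57, 0.60, 0.57, 0.49, 0.36, 0.45; mean = 4.34/9 = 0.48.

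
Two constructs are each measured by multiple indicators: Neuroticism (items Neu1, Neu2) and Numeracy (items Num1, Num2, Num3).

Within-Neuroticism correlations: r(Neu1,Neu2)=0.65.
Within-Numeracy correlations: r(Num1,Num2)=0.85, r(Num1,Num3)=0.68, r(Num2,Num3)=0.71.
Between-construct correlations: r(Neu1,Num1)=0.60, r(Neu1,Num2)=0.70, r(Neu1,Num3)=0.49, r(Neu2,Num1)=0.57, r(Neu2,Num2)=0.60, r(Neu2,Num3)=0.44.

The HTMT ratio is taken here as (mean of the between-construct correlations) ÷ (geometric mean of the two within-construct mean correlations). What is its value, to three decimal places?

Between-construct mean = 3.40/6 = 0.5667.
Mean within-Neu = 0.65/1 = 0.6500; mean within-Num = 2.24/3 = 0.7467.
Geometric mean = √(0.6500 × 0.7467) = 0.6967.
HTMT = 0.5667 / 0.6967 = 0.813.

0.813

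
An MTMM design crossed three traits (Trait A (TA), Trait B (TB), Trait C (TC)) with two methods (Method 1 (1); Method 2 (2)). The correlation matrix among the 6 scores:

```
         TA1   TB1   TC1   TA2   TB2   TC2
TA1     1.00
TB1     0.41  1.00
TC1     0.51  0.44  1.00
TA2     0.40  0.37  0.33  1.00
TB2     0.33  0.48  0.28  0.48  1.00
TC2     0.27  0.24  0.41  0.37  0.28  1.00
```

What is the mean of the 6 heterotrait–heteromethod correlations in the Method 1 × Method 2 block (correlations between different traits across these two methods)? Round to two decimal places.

0.30

HTHM values (method 1 × method 2): 0.33, 0.27, 0.37, 0.24, 0.33, 0.28; mean = 1.82/6 = 0.30.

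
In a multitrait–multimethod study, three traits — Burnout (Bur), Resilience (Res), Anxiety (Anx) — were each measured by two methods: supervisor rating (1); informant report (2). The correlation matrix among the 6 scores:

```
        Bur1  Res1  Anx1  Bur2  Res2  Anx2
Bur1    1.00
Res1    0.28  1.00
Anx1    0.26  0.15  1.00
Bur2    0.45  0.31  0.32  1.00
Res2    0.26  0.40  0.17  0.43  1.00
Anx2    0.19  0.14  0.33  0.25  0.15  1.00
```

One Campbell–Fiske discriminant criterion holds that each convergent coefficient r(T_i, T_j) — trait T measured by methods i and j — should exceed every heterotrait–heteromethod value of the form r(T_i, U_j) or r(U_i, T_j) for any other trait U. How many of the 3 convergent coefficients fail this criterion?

Convergent coefficients and their comparison sets:
Bur (methods 1·2): 0.45 vs {0.26, 0.31, 0.19, 0.32} → pass.
Res (methods 1·2): 0.40 vs {0.31, 0.26, 0.14, 0.17} → pass.
Anx (methods 1·2): 0.33 vs {0.32, 0.19, 0.17, 0.14} → pass.
0 of 3 fail.

0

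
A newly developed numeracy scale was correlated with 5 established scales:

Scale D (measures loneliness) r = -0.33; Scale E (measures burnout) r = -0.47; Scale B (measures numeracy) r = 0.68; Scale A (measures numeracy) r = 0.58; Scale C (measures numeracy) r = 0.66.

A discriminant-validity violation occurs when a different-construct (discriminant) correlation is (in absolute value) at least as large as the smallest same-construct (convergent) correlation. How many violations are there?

Convergent (same construct = numeracy): Scale B, Scale A, Scale C.
Smallest convergent = 0.58. Discriminant |r|: 0.33, 0.47; count ≥ 0.58 → 0.

0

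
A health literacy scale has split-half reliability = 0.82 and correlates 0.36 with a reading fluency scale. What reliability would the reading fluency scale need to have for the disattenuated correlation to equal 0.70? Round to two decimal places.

0.32

r_true = r_obs / √(r_xx · r_yy) ⇒ 0.70 = 0.36 / √(0.82 · r_yy).
√(0.82 · r_yy) = 0.36 / 0.70 = 0.5143; 0.82 · r_yy = 0.2645; r_yy = 0.2645 / 0.82 ≈ 0.32.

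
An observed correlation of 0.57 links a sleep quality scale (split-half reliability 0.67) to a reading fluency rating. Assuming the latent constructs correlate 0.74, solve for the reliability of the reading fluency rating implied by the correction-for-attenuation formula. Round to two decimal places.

r_true = r_obs / √(r_xx · r_yy) ⇒ 0.74 = 0.57 / √(0.67 · r_yy).
√(0.67 · r_yy) = 0.57 / 0.74 = 0.7703; 0.67 · r_yy = 0.5934; r_yy = 0.5934 / 0.67 ≈ 0.89.

0.89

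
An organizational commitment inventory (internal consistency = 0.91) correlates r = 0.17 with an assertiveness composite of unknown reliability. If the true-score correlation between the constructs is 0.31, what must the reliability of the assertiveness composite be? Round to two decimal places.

0.33

r_true = r_obs / √(r_xx · r_yy) ⇒ 0.31 = 0.17 / √(0.91 · r_yy).
√(0.91 · r_yy) = 0.17 / 0.31 = 0.5484; 0.91 · r_yy = 0.3007; r_yy = 0.3007 / 0.91 ≈ 0.33.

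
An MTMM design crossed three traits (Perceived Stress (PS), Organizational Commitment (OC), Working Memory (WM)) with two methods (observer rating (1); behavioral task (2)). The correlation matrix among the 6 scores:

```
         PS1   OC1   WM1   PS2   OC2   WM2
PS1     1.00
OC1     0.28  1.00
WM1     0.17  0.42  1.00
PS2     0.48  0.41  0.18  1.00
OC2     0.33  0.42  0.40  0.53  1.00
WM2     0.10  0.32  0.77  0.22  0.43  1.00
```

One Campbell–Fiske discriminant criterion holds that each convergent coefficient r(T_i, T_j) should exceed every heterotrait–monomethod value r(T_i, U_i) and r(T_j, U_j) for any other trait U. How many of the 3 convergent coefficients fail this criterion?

2

Convergent coefficients and their comparison sets:
PS (methods 1·2): 0.48 vs {0.28, 0.53, 0.17, 0.22} → fail.
OC (methods 1·2): 0.42 vs {0.28, 0.53, 0.42, 0.43} → fail.
WM (methods 1·2): 0.77 vs {0.17, 0.22, 0.42, 0.43} → pass.
2 of 3 fail.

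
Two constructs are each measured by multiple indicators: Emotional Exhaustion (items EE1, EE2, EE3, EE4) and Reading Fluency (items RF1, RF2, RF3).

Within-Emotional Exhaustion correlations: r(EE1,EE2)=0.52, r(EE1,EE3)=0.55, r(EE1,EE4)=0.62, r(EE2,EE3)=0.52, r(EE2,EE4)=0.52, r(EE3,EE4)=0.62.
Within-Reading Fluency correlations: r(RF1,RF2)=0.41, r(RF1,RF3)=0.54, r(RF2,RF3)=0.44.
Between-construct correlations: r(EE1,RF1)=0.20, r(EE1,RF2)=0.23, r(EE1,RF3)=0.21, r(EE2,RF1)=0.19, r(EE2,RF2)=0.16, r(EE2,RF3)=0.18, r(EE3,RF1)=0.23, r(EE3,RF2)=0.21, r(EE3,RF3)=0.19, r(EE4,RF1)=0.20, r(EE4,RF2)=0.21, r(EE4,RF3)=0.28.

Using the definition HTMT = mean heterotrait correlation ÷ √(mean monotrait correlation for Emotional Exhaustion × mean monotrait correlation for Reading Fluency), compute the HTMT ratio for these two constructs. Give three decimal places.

0.408

Between-construct mean = 2.49/12 = 0.2075.
Mean within-EE = 3.35/6 = 0.5583; mean within-RF = 1.39/3 = 0.4633.
Geometric mean = √(0.5583 × 0.4633) = 0.5086.
HTMT = 0.2075 / 0.5086 = 0.408.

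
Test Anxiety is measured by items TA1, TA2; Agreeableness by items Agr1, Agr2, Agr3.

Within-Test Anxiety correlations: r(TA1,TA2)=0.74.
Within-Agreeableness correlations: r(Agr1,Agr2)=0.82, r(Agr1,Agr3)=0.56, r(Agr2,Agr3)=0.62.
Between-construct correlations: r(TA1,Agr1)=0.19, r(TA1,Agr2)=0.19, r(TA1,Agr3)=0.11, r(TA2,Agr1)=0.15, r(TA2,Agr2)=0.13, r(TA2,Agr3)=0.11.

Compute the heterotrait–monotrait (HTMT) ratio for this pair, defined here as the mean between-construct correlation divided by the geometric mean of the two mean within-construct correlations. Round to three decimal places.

Mean heterotrait r = 0.88/6 = 0.1467.
Mean within-TA = 0.74/1 = 0.7400; mean within-Agr = 2.00/3 = 0.6667.
Geometric mean = √(0.7400 × 0.6667) = 0.7024.
HTMT = 0.1467 / 0.7024 = 0.209.

0.209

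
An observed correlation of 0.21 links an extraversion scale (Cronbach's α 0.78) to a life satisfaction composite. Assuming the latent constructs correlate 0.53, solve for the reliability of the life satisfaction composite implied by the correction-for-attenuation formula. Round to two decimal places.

r_true = r_obs / √(r_xx · r_yy) ⇒ 0.53 = 0.21 / √(0.78 · r_yy).
√(0.78 · r_yy) = 0.21 / 0.53 = 0.3962; 0.78 · r_yy = 0.1570; r_yy = 0.1570 / 0.78 ≈ 0.20.

0.20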